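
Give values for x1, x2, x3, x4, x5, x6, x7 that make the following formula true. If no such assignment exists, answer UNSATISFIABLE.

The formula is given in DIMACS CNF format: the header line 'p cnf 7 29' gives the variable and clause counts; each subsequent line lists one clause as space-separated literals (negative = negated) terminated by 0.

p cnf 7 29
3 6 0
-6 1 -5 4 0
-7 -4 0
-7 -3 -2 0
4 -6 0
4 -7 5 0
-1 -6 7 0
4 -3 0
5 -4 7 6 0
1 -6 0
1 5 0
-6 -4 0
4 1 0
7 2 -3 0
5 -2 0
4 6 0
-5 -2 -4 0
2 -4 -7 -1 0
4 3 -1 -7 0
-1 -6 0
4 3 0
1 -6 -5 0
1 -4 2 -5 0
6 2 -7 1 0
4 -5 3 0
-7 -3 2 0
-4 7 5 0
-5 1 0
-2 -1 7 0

Branch on x3: set x3 = True.
Unit clause (x4) forces x4 = True.
Unit clause (¬x7) forces x7 = False.
Unit clause (¬x6) forces x6 = False.
Unit clause (x5) forces x5 = True.
Unit clause (x2) forces x2 = True.
But (¬x2) is also a unit clause — contradiction.
Undo x3 and try x3 = False.
Unit clause (x6) forces x6 = True.
Unit clause (x4) forces x4 = True.
But (¬x4) is also a unit clause — contradiction.
Neither x3 = True nor x3 = False works.

UNSATISFIABLE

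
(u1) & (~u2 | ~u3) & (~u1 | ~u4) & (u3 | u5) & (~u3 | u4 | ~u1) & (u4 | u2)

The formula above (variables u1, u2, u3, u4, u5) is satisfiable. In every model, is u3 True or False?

Suppose u3 = 1.
From the singleton clause (u1), u1 = 1.
From the singleton clause (~u2), u2 = 0.
From the singleton clause (~u4), u4 = 0.
Now (u4) is unsatisfied and unit — conflict.
So every satisfying assignment has u3 = False.

False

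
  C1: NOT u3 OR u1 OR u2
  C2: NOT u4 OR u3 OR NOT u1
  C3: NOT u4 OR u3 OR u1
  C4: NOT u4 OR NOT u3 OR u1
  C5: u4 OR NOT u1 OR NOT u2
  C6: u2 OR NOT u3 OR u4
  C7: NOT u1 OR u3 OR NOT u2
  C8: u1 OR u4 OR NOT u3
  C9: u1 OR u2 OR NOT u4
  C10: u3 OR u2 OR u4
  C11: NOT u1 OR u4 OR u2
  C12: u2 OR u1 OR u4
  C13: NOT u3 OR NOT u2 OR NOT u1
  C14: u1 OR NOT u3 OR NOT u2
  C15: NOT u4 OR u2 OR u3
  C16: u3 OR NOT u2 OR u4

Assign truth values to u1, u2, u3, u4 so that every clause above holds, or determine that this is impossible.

u1=true,  u2=false,  u3=true,  u4=true

Suppose u3 = true.
Suppose u1 = true.
(NOT u2) alone gives u2 = false.
(u4) alone gives u4 = true.
All clauses are satisfied.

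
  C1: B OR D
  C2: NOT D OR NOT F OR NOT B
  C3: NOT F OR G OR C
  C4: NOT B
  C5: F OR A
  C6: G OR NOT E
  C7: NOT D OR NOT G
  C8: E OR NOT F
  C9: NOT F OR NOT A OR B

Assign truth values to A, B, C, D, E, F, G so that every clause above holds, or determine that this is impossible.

(NOT B) alone gives B = false.
(D) alone gives D = true.
(NOT G) alone gives G = false.
(NOT E) alone gives E = false.
(NOT F) alone gives F = false.
(A) alone gives A = true.
No clause remains; C is free.

A: true, B: false, C: true, D: true, E: false, F: false, G: false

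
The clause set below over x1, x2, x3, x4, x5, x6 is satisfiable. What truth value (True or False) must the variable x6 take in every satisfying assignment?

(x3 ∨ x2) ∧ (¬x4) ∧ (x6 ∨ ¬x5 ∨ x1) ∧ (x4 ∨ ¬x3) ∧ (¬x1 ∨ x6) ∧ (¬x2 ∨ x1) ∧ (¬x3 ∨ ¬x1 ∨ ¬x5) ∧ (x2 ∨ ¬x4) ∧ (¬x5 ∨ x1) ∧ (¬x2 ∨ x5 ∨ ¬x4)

Suppose x6 = False.
Unit clause (¬x4) forces x4 = False.
Unit clause (¬x3) forces x3 = False.
Unit clause (x2) forces x2 = True.
Unit clause (¬x1) forces x1 = False.
But (x1) is also a unit clause — contradiction.
So every satisfying assignment has x6 = True.

True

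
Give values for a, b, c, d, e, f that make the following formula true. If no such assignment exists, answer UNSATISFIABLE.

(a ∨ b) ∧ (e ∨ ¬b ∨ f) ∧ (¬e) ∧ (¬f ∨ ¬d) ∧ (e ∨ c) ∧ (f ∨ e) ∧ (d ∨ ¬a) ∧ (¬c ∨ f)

Unit clause (¬e) forces e = False.
Unit clause (c) forces c = True.
Unit clause (f) forces f = True.
Unit clause (¬d) forces d = False.
Unit clause (¬a) forces a = False.
Unit clause (b) forces b = True.
Every clause now holds.

a: False,  b: True,  c: True,  d: False,  e: False,  f: True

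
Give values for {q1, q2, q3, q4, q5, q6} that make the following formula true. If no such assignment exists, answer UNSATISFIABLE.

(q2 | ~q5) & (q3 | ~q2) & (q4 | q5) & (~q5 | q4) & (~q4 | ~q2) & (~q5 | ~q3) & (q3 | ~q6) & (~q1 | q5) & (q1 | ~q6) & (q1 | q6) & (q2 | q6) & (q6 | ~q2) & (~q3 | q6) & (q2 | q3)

Branch on q2: set q2 = 1.
Unit clause (q3) forces q3 = 1.
Unit clause (~q4) forces q4 = 0.
Unit clause (q5) forces q5 = 1.
That conflicts with the unit clause (~q5).
That branch fails; take q2 = 0 instead.
Unit clause (~q5) forces q5 = 0.
Unit clause (q4) forces q4 = 1.
Unit clause (~q1) forces q1 = 0.
Unit clause (~q6) forces q6 = 0.
That conflicts with the unit clause (q6).
Neither q2 = 1 nor q2 = 0 works.

UNSATISFIABLE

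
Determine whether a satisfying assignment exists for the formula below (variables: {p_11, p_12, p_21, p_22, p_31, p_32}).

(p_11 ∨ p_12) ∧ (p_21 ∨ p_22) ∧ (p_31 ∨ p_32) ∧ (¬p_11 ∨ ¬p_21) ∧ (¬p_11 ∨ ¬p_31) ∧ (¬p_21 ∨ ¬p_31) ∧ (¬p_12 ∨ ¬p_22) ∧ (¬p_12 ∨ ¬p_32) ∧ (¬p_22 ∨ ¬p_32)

No

Try p_11 = True.
From the singleton clause (¬p_21), p_21 = False.
From the singleton clause (p_22), p_22 = True.
From the singleton clause (¬p_31), p_31 = False.
From the singleton clause (p_32), p_32 = True.
But (¬p_32) is also a unit clause — contradiction.
Undo p_11 and try p_11 = False.
From the singleton clause (p_12), p_12 = True.
From the singleton clause (¬p_22), p_22 = False.
From the singleton clause (p_21), p_21 = True.
From the singleton clause (¬p_31), p_31 = False.
From the singleton clause (p_32), p_32 = True.
But (¬p_32) is also a unit clause — contradiction.
Either choice for p_11 ends in contradiction.
No assignment satisfies every clause.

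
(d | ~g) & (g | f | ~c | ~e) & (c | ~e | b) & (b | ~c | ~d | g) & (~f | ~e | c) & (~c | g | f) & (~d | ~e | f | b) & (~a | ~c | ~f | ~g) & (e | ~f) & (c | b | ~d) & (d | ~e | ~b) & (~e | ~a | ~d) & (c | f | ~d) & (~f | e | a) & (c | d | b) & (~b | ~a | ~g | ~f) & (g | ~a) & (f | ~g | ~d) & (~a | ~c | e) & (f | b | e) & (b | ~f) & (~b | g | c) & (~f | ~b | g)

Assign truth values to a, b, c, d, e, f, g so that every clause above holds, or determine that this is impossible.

Suppose d = 1.
Suppose e = 1.
Unit clause (~a) forces a = 0.
Suppose c = 1.
Suppose g = 1.
Unit clause (f) forces f = 1.
Unit clause (b) forces b = 1.
Every clause now holds.

a ↦ 0,  b ↦ 1,  c ↦ 1,  d ↦ 1,  e ↦ 1,  f ↦ 1,  g ↦ 1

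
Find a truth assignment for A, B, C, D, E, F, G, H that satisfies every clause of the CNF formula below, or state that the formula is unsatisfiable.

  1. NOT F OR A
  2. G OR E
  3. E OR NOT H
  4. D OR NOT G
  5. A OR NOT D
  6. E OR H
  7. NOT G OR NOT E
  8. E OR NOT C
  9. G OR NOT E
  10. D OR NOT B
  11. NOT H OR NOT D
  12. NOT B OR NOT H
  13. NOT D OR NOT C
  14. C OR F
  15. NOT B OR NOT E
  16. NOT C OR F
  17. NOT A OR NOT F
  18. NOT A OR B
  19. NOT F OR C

UNSATISFIABLE

Case F = false:
Unit clause (C) forces C = true.
Now (NOT C) is unsatisfied and unit — conflict.
That branch fails; take F = true instead.
Unit clause (A) forces A = true.
Now (NOT A) is unsatisfied and unit — conflict.
Either choice for F ends in contradiction.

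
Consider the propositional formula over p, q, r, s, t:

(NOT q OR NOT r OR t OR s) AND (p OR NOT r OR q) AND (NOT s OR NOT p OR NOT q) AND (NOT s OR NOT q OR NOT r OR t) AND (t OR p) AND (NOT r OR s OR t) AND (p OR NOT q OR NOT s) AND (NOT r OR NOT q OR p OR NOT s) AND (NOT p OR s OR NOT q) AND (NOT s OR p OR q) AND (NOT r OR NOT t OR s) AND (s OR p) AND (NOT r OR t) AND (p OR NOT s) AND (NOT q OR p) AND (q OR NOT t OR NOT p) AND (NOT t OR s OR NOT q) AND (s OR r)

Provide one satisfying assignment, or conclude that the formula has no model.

Branch on t: set t = false.
The clause (p) is unit, so p = true.
The clause (NOT r) is unit, so r = false.
The clause (s) is unit, so s = true.
The clause (NOT q) is unit, so q = false.
This assignment satisfies each clause.

p ↦ true; q ↦ false; r ↦ false; s ↦ true; t ↦ false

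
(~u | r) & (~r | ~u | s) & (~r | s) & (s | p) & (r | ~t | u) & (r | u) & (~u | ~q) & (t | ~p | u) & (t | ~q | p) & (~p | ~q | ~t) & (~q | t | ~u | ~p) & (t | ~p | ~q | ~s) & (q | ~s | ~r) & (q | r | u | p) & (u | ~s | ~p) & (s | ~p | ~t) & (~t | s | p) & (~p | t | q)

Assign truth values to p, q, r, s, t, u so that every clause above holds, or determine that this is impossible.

Case u = 0:
From the singleton clause (r), r = 1.
From the singleton clause (s), s = 1.
From the singleton clause (q), q = 1.
From the singleton clause (~p), p = 0.
From the singleton clause (t), t = 1.
This assignment satisfies each clause.

p ↦ 0, q ↦ 1, r ↦ 1, s ↦ 1, t ↦ 1, u ↦ 0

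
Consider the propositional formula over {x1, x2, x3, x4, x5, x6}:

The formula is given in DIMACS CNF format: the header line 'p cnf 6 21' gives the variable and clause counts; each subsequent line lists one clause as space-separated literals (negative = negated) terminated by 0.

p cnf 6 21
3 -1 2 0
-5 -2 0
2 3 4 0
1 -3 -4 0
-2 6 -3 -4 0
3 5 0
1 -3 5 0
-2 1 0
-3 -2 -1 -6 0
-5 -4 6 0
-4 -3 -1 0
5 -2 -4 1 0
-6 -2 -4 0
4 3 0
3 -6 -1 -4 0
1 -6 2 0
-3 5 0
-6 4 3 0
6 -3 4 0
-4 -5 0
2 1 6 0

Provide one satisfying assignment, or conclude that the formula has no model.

Try x5 = True.
The clause (¬x2) is unit, so x2 = False.
The clause (¬x4) is unit, so x4 = False.
The clause (x3) is unit, so x3 = True.
The clause (x6) is unit, so x6 = True.
The clause (x1) is unit, so x1 = True.
All clauses are satisfied.

x1=True, x2=False, x3=True, x4=False, x5=True, x6=True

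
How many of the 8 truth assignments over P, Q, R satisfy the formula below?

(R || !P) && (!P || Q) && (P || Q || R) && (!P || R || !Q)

There are 2^3 = 8 truth assignments over (P, Q, R).
Check each against the 4 clauses (columns in the order P, Q, R):
  F F F  ✗ fails (P || Q || R)
  F F T  ✓ satisfies all
  F T F  ✓ satisfies all
  F T T  ✓ satisfies all
  T F F  ✗ fails (R || !P)
  T F T  ✗ fails (!P || Q)
  T T F  ✗ fails (R || !P)
  T T T  ✓ satisfies all
4 of the 8 rows are models.

4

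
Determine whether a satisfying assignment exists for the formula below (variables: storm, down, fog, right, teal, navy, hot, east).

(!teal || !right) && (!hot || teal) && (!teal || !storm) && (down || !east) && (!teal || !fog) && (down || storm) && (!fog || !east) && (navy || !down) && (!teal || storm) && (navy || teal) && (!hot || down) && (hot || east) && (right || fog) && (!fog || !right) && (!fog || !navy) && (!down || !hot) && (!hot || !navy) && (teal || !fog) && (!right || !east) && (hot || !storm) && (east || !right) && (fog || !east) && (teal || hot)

Try teal = false.
The clause (!hot) is unit, so hot = false.
Now (hot) is unsatisfied and unit — conflict.
That branch fails; take teal = true instead.
The clause (!right) is unit, so right = false.
The clause (!storm) is unit, so storm = false.
Now (storm) is unsatisfied and unit — conflict.
Both values of teal lead to a conflict.
No assignment satisfies every clause.

No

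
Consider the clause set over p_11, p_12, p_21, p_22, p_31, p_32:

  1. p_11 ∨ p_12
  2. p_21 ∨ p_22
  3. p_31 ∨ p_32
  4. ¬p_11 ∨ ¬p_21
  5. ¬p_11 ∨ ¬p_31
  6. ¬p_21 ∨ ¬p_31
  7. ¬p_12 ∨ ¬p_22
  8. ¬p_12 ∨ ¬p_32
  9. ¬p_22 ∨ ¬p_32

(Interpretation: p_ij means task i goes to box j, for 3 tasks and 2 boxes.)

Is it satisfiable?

Suppose p_11 = True.
From the singleton clause (¬p_21), p_21 = False.
From the singleton clause (p_22), p_22 = True.
From the singleton clause (¬p_31), p_31 = False.
From the singleton clause (p_32), p_32 = True.
Now (¬p_32) is unsatisfied and unit — conflict.
Backtrack on p_11: now try p_11 = False.
From the singleton clause (p_12), p_12 = True.
From the singleton clause (¬p_22), p_22 = False.
From the singleton clause (p_21), p_21 = True.
From the singleton clause (¬p_31), p_31 = False.
From the singleton clause (p_32), p_32 = True.
Now (¬p_32) is unsatisfied and unit — conflict.
Both values of p_11 lead to a conflict.
No assignment satisfies every clause.

No, unsatisfiable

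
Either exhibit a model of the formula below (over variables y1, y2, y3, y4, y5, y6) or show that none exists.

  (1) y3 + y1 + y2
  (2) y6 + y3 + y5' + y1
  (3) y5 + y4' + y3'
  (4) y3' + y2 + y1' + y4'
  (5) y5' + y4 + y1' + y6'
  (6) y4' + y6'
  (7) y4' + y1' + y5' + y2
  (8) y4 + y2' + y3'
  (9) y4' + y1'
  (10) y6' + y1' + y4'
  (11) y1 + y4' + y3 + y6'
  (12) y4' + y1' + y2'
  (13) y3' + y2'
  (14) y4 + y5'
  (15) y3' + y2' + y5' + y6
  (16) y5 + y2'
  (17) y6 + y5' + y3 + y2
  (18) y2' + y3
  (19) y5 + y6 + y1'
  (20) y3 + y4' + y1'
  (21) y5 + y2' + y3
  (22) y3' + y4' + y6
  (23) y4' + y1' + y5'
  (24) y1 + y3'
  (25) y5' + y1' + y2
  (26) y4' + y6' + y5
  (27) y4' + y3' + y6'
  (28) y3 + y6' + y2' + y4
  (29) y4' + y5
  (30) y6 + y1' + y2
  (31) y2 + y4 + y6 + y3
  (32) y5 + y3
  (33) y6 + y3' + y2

y1: 1; y2: 0; y3: 1; y4: 0; y5: 0; y6: 1

Case y4 = 0:
From the singleton clause (y5'), y5 = 0.
From the singleton clause (y2'), y2 = 0.
From the singleton clause (y3), y3 = 1.
From the singleton clause (y1), y1 = 1.
From the singleton clause (y6), y6 = 1.
Every clause now holds.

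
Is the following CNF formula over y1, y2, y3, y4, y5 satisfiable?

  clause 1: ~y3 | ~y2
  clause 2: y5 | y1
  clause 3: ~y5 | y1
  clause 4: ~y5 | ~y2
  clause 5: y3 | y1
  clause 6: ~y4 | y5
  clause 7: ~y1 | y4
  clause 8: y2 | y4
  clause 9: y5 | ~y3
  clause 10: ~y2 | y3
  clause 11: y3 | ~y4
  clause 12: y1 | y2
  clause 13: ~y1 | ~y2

Branch on y3: set y3 = 1.
Unit clause (~y2) forces y2 = 0.
Unit clause (y4) forces y4 = 1.
Unit clause (y5) forces y5 = 1.
Unit clause (y1) forces y1 = 1.
Every clause now holds.
A satisfying assignment: y1=1; y2=0; y3=1; y4=1; y5=1.

Yes, satisfiable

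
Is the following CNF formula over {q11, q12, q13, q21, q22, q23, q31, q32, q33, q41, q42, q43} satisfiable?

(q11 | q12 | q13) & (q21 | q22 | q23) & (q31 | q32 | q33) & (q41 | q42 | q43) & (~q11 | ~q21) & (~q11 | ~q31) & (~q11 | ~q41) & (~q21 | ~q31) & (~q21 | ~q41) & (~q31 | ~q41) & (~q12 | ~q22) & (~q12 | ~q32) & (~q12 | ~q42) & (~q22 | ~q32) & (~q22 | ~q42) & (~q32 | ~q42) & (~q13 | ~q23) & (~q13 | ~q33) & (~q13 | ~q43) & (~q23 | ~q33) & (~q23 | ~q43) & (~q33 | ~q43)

Unsatisfiable

Suppose q11 = 0.
Suppose q12 = 1.
(~q22) alone gives q22 = 0.
(~q32) alone gives q32 = 0.
(~q42) alone gives q42 = 0.
Suppose q21 = 1.
(~q31) alone gives q31 = 0.
(q33) alone gives q33 = 1.
(~q41) alone gives q41 = 0.
(q43) alone gives q43 = 1.
Now (~q43) is unsatisfied and unit — conflict.
So q21 must be the other value — set q21 = 0.
(q23) alone gives q23 = 1.
(~q13) alone gives q13 = 0.
(~q33) alone gives q33 = 0.
(q31) alone gives q31 = 1.
(~q41) alone gives q41 = 0.
(q43) alone gives q43 = 1.
Now (~q43) is unsatisfied and unit — conflict.
Either choice for q21 ends in contradiction.
So q12 must be the other value — set q12 = 0.
(q13) alone gives q13 = 1.
(~q23) alone gives q23 = 0.
(~q33) alone gives q33 = 0.
(~q43) alone gives q43 = 0.
Suppose q21 = 1.
(~q31) alone gives q31 = 0.
(q32) alone gives q32 = 1.
(~q41) alone gives q41 = 0.
(q42) alone gives q42 = 1.
Now (~q42) is unsatisfied and unit — conflict.
So q21 must be the other value — set q21 = 0.
(q22) alone gives q22 = 1.
(~q32) alone gives q32 = 0.
(q31) alone gives q31 = 1.
(~q41) alone gives q41 = 0.
(q42) alone gives q42 = 1.
Now (~q42) is unsatisfied and unit — conflict.
Either choice for q21 ends in contradiction.
Either choice for q12 ends in contradiction.
So q11 must be the other value — set q11 = 1.
(~q21) alone gives q21 = 0.
(~q31) alone gives q31 = 0.
(~q41) alone gives q41 = 0.
Suppose q22 = 1.
(~q12) alone gives q12 = 0.
(~q32) alone gives q32 = 0.
(q33) alone gives q33 = 1.
(~q42) alone gives q42 = 0.
(q43) alone gives q43 = 1.
Now (~q43) is unsatisfied and unit — conflict.
So q22 must be the other value — set q22 = 0.
(q23) alone gives q23 = 1.
(~q13) alone gives q13 = 0.
(~q33) alone gives q33 = 0.
(q32) alone gives q32 = 1.
(~q12) alone gives q12 = 0.
(~q42) alone gives q42 = 0.
(q43) alone gives q43 = 1.
Now (~q43) is unsatisfied and unit — conflict.
Either choice for q22 ends in contradiction.
Either choice for q11 ends in contradiction.
No assignment satisfies every clause.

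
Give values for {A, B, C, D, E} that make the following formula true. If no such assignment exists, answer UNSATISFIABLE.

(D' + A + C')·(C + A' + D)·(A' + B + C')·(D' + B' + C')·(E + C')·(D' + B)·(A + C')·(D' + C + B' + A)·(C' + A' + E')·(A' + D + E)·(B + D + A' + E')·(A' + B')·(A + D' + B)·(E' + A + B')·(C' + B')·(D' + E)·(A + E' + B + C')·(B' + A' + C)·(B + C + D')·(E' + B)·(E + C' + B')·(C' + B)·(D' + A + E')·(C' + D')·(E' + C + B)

Case E = 0:
From the singleton clause (C'), C = 0.
From the singleton clause (D'), D = 0.
From the singleton clause (A'), A = 0.
No clause remains; B is free.

A=0; B=1; C=0; D=0; E=0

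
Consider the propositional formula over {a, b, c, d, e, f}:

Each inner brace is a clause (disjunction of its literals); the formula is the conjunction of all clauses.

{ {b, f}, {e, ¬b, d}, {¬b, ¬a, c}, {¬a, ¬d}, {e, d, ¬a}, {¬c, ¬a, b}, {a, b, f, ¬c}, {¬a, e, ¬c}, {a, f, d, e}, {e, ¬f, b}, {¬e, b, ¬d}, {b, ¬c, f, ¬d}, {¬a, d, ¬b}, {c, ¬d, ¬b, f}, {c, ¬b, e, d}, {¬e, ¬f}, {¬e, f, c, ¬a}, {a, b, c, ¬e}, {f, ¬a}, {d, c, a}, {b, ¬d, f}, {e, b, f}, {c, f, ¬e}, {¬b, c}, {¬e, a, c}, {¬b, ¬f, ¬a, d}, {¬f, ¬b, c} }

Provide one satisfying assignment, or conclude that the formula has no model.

a: False,  b: True,  c: True,  d: False,  e: True,  f: False

Suppose b = True.
Unit clause (c) forces c = True.
Suppose e = True.
Unit clause (¬f) forces f = False.
Unit clause (¬a) forces a = False.
All clauses hold; d can take either value.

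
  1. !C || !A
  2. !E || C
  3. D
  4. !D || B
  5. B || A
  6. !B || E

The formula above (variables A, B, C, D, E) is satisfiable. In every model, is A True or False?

Suppose A = true.
From the singleton clause (!C), C = false.
From the singleton clause (!E), E = false.
From the singleton clause (D), D = true.
From the singleton clause (B), B = true.
That conflicts with the unit clause (!B).
So every satisfying assignment has A = False.

False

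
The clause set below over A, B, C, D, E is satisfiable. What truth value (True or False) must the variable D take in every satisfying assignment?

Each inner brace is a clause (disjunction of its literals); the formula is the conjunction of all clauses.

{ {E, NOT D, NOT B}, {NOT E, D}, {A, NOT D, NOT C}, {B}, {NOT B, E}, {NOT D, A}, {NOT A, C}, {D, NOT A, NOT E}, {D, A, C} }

Suppose D = false.
The clause (NOT E) is unit, so E = false.
The clause (B) is unit, so B = true.
But (NOT B) is also a unit clause — contradiction.
So every satisfying assignment has D = True.

True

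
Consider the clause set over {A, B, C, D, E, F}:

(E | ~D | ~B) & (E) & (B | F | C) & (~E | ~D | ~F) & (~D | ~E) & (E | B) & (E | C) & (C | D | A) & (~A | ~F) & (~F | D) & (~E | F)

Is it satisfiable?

Unit clause (E) forces E = 1.
Unit clause (~D) forces D = 0.
Unit clause (~F) forces F = 0.
Now (F) is unsatisfied and unit — conflict.
No assignment satisfies every clause.

No, unsatisfiable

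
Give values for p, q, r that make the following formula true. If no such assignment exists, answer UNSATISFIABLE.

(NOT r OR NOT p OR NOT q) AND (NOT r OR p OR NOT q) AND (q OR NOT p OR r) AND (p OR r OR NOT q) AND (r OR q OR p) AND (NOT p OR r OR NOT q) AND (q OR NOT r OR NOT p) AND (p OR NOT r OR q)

Branch on r: set r = false.
Branch on q: set q = true.
(p) alone gives p = true.
Now (NOT p) is unsatisfied and unit — conflict.
Undo q and try q = false.
(NOT p) alone gives p = false.
Now (p) is unsatisfied and unit — conflict.
Neither q = true nor q = false works.
Undo r and try r = true.
Branch on p: set p = false.
(NOT q) alone gives q = false.
Now (q) is unsatisfied and unit — conflict.
Undo p and try p = true.
(NOT q) alone gives q = false.
Now (q) is unsatisfied and unit — conflict.
Neither p = true nor p = false works.
Neither r = true nor r = false works.

UNSATISFIABLE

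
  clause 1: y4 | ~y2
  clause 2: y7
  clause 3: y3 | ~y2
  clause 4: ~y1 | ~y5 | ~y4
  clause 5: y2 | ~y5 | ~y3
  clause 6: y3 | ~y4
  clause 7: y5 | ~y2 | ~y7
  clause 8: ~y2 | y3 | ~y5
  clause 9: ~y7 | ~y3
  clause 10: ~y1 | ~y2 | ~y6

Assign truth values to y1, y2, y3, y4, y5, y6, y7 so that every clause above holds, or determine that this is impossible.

y1=1, y2=0, y3=0, y4=0, y5=0, y6=1, y7=1

(y7) alone gives y7 = 1.
(~y3) alone gives y3 = 0.
(~y2) alone gives y2 = 0.
(~y4) alone gives y4 = 0.
All clauses hold; y1, y5, y6 can take either value.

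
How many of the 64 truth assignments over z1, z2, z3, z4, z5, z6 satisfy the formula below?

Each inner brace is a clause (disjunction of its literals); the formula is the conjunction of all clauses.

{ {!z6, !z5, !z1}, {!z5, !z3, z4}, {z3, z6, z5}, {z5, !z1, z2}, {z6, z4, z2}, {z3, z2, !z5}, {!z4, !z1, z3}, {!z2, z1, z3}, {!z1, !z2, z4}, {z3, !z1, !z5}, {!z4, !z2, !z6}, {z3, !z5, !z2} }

There are 2^6 = 64 truth assignments over (z1, z2, z3, z4, z5, z6).
Split on z5. With z5 = true, the clauses containing z5 are satisfied and !z5 drops from the rest; 5 of the 2^5 = 32 assignments to the other variables satisfy what remains.
With z5 = false, by the same count on the reduced clause set, 9 assignments work.
(One model: z1=F, z2=F, z3=F, z4=F, z5=F, z6=T.)
Total: 5 + 9 = 14.

14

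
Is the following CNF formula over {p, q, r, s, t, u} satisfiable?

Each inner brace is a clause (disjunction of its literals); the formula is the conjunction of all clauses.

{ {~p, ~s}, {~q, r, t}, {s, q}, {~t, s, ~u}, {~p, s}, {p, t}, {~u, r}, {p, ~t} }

Unsatisfiable

Try p = 0.
The clause (t) is unit, so t = 1.
But (~t) is also a unit clause — contradiction.
Backtrack on p: now try p = 1.
The clause (~s) is unit, so s = 0.
But (s) is also a unit clause — contradiction.
Either choice for p ends in contradiction.
No assignment satisfies every clause.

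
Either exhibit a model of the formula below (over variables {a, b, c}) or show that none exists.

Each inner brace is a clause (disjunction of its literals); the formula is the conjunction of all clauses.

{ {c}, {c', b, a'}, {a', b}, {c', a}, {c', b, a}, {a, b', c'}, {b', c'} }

From the singleton clause (c), c = 1.
From the singleton clause (a), a = 1.
From the singleton clause (b), b = 1.
But (b') is also a unit clause — contradiction.

UNSATISFIABLE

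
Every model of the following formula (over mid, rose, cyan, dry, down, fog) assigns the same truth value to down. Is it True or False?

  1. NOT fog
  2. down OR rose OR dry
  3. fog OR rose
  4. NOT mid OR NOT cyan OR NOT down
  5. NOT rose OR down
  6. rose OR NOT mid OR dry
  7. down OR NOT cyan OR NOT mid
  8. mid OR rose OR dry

Suppose down = false.
Unit clause (NOT fog) forces fog = false.
Unit clause (rose) forces rose = true.
But (NOT rose) is also a unit clause — contradiction.
So every satisfying assignment has down = True.

True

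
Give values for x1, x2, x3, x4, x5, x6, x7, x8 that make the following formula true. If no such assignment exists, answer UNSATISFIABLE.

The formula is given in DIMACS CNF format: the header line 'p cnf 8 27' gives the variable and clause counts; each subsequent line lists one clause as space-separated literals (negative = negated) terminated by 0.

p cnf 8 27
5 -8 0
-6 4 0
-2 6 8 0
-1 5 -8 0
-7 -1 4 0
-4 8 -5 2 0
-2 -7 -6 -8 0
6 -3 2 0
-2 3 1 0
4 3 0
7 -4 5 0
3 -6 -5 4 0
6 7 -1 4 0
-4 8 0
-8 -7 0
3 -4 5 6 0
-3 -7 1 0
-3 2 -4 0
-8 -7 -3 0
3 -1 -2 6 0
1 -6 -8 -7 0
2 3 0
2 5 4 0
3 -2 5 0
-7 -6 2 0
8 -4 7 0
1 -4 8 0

x1=True, x2=True, x3=False, x4=True, x5=True, x6=True, x7=False, x8=True

Case x5 = True:
Case x6 = True:
From the singleton clause (x4), x4 = True.
From the singleton clause (x8), x8 = True.
From the singleton clause (¬x7), x7 = False.
Case x3 = False:
From the singleton clause (x2), x2 = True.
From the singleton clause (x1), x1 = True.
This assignment satisfies each clause.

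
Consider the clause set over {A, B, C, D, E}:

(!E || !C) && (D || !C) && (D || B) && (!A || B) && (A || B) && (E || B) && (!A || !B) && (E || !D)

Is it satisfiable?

Yes

Suppose E = true.
(!C) alone gives C = false.
Suppose D = false.
(B) alone gives B = true.
(!A) alone gives A = false.
All clauses are satisfied.
A satisfying assignment: A ↦ false; B ↦ true; C ↦ false; D ↦ false; E ↦ true.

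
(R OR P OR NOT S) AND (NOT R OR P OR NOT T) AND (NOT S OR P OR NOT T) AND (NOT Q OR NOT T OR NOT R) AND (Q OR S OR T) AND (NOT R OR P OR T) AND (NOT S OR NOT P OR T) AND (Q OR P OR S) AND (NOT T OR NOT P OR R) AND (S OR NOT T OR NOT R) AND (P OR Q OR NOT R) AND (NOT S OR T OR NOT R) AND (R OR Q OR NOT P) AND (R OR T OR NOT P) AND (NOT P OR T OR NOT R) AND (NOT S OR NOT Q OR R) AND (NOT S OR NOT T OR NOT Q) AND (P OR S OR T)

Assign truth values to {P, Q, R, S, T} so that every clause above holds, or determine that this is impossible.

P ↦ false, Q ↦ true, R ↦ false, S ↦ false, T ↦ true

Case R = false:
Case P = false:
From the singleton clause (NOT S), S = false.
From the singleton clause (Q), Q = true.
From the singleton clause (T), T = true.
Every clause now holds.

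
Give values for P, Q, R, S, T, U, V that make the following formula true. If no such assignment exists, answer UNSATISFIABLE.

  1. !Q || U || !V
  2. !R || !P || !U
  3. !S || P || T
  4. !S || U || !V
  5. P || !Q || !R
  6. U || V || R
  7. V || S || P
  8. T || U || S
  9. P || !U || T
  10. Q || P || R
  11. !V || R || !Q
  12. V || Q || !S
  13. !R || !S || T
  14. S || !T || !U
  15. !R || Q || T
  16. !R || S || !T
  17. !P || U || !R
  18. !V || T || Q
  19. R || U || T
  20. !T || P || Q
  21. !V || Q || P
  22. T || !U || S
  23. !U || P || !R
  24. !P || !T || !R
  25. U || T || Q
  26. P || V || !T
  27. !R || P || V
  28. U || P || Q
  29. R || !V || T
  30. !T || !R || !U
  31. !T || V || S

Try Q = false.
Try P = true.
Try R = false.
Try U = true.
Try V = true.
Unit clause (T) forces T = true.
Unit clause (S) forces S = true.
This assignment satisfies each clause.

P: true,  Q: false,  R: false,  S: true,  T: true,  U: true,  V: true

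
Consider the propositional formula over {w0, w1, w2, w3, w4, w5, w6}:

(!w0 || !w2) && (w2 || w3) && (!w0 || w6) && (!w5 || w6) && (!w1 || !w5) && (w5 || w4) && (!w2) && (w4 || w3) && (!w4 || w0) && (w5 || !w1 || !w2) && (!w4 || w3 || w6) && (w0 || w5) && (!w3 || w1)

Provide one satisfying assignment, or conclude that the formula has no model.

The clause (!w2) is unit, so w2 = false.
The clause (w3) is unit, so w3 = true.
The clause (w1) is unit, so w1 = true.
The clause (!w5) is unit, so w5 = false.
The clause (w4) is unit, so w4 = true.
The clause (w0) is unit, so w0 = true.
The clause (w6) is unit, so w6 = true.
Every clause now holds.

w0 ↦ true, w1 ↦ true, w2 ↦ false, w3 ↦ true, w4 ↦ true, w5 ↦ false, w6 ↦ true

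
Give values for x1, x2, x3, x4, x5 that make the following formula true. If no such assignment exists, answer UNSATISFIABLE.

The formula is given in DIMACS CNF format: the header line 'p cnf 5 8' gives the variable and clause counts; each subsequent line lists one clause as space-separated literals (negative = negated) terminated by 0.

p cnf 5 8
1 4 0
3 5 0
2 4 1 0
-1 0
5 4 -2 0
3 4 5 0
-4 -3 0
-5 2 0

x1=False; x2=True; x3=False; x4=True; x5=True

From the singleton clause (¬x1), x1 = False.
From the singleton clause (x4), x4 = True.
From the singleton clause (¬x3), x3 = False.
From the singleton clause (x5), x5 = True.
From the singleton clause (x2), x2 = True.
This assignment satisfies each clause.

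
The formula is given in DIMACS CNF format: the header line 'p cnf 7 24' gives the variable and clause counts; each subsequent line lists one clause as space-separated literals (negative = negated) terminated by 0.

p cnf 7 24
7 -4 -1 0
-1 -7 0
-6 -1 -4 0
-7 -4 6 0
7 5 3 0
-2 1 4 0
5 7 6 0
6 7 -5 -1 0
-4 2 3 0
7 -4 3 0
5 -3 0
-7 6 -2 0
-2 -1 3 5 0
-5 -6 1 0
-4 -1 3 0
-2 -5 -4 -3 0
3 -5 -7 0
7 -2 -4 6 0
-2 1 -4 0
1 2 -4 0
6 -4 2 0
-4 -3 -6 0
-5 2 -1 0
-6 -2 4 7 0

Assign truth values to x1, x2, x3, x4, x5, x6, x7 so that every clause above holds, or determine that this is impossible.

x1 ↦ False, x2 ↦ False, x3 ↦ True, x4 ↦ False, x5 ↦ True, x6 ↦ False, x7 ↦ False

Try x1 = False.
Try x2 = False.
From the singleton clause (¬x4), x4 = False.
Try x5 = True.
From the singleton clause (¬x6), x6 = False.
Try x3 = True.
All clauses hold; x7 can take either value.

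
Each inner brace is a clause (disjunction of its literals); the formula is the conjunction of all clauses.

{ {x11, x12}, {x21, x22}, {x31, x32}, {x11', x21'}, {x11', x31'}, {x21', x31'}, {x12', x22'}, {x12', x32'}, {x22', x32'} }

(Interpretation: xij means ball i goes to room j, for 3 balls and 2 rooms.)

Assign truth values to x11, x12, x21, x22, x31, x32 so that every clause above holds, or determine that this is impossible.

UNSATISFIABLE

Case x11 = 1:
The clause (x21') is unit, so x21 = 0.
The clause (x22) is unit, so x22 = 1.
The clause (x31') is unit, so x31 = 0.
The clause (x32) is unit, so x32 = 1.
That conflicts with the unit clause (x32').
Backtrack on x11: now try x11 = 0.
The clause (x12) is unit, so x12 = 1.
The clause (x22') is unit, so x22 = 0.
The clause (x21) is unit, so x21 = 1.
The clause (x31') is unit, so x31 = 0.
The clause (x32) is unit, so x32 = 1.
That conflicts with the unit clause (x32').
Both values of x11 lead to a conflict.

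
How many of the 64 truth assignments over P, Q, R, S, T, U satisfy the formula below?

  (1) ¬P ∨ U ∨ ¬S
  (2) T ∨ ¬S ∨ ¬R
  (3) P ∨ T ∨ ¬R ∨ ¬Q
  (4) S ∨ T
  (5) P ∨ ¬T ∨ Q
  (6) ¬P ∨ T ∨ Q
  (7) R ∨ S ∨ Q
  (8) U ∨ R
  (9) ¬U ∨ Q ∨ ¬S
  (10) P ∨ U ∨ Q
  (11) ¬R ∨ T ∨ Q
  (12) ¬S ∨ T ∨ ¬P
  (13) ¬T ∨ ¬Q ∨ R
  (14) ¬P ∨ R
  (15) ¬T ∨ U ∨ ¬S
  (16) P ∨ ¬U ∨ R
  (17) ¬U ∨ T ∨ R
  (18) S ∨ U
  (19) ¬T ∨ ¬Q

1

There are 2^6 = 64 truth assignments over (P, Q, R, S, T, U).
Split on P. With P = True, the clauses containing P are satisfied and ¬P drops from the rest; 1 of the 2^5 = 32 assignments to the other variables satisfy what remains.
With P = False, by the same count on the reduced clause set, 0 assignments work.
(One model: P=T, Q=F, R=T, S=F, T=T, U=T.)
Total: 1 + 0 = 1.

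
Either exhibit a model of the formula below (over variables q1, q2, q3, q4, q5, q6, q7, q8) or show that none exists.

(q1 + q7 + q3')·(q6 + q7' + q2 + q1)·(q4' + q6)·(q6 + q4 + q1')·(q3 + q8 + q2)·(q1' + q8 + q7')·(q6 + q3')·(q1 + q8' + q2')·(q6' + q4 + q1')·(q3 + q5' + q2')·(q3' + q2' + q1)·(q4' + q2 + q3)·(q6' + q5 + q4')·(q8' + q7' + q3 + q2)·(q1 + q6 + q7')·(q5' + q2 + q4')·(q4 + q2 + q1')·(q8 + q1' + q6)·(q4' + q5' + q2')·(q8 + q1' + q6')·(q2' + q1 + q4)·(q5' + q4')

q1 ↦ 0; q2 ↦ 0; q3 ↦ 0; q4 ↦ 0; q5 ↦ 0; q6 ↦ 0; q7 ↦ 0; q8 ↦ 1

Suppose q4 = 0.
Suppose q6 = 0.
Unit clause (q1') forces q1 = 0.
Unit clause (q3') forces q3 = 0.
Unit clause (q7') forces q7 = 0.
Unit clause (q2') forces q2 = 0.
Unit clause (q8) forces q8 = 1.
No clause remains; q5 is free.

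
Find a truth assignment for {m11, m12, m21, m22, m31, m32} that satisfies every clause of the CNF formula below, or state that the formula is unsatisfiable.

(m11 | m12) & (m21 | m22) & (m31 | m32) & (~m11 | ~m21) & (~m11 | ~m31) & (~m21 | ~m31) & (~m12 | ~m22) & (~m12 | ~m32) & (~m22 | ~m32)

UNSATISFIABLE

Try m11 = 1.
(~m21) alone gives m21 = 0.
(m22) alone gives m22 = 1.
(~m31) alone gives m31 = 0.
(m32) alone gives m32 = 1.
But (~m32) is also a unit clause — contradiction.
Backtrack on m11: now try m11 = 0.
(m12) alone gives m12 = 1.
(~m22) alone gives m22 = 0.
(m21) alone gives m21 = 1.
(~m31) alone gives m31 = 0.
(m32) alone gives m32 = 1.
But (~m32) is also a unit clause — contradiction.
Neither m11 = 1 nor m11 = 0 works.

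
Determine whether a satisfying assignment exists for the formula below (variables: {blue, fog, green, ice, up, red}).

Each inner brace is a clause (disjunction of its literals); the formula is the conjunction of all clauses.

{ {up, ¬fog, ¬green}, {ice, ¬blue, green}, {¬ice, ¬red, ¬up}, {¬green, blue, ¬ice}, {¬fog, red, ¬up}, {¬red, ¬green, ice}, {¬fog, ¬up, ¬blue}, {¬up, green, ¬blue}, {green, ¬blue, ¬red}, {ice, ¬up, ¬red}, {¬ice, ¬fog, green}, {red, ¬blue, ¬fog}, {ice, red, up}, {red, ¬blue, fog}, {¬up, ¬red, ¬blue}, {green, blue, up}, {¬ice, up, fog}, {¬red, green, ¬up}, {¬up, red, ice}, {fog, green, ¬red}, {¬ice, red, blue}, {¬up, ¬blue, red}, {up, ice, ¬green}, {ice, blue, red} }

No

Try up = True.
Try ice = False.
(¬red) alone gives red = False.
Now (red) is unsatisfied and unit — conflict.
So ice must be the other value — set ice = True.
(¬red) alone gives red = False.
(¬fog) alone gives fog = False.
(¬blue) alone gives blue = False.
Now (blue) is unsatisfied and unit — conflict.
Neither ice = True nor ice = False works.
So up must be the other value — set up = False.
Try fog = False.
(¬ice) alone gives ice = False.
(red) alone gives red = True.
(¬green) alone gives green = False.
Now (green) is unsatisfied and unit — conflict.
So fog must be the other value — set fog = True.
(¬green) alone gives green = False.
(¬ice) alone gives ice = False.
(¬blue) alone gives blue = False.
Now (blue) is unsatisfied and unit — conflict.
Neither fog = True nor fog = False works.
Neither up = True nor up = False works.
No assignment satisfies every clause.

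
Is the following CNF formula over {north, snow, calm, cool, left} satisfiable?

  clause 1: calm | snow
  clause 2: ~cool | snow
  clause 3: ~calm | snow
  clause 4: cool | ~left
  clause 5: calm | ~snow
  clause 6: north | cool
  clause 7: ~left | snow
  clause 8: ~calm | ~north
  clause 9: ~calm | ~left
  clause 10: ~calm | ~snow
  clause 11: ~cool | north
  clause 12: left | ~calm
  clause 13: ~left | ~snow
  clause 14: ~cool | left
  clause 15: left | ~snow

Branch on calm: set calm = 1.
Unit clause (snow) forces snow = 1.
That conflicts with the unit clause (~snow).
That branch fails; take calm = 0 instead.
Unit clause (snow) forces snow = 1.
That conflicts with the unit clause (~snow).
Either choice for calm ends in contradiction.
No assignment satisfies every clause.

No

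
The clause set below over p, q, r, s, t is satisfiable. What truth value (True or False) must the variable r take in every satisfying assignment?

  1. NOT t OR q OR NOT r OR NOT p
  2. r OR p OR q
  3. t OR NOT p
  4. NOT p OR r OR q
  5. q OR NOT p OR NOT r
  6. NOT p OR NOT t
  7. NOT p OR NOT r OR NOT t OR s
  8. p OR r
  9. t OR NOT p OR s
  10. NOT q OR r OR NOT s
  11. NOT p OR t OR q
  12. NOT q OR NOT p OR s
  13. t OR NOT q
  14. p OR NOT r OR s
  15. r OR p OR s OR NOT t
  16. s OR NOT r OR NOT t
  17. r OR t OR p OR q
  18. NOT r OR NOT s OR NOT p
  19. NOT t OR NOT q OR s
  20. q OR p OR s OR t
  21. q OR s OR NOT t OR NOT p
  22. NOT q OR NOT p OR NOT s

Suppose r = false.
From the singleton clause (p), p = true.
From the singleton clause (t), t = true.
But (NOT t) is also a unit clause — contradiction.
So every satisfying assignment has r = True.

True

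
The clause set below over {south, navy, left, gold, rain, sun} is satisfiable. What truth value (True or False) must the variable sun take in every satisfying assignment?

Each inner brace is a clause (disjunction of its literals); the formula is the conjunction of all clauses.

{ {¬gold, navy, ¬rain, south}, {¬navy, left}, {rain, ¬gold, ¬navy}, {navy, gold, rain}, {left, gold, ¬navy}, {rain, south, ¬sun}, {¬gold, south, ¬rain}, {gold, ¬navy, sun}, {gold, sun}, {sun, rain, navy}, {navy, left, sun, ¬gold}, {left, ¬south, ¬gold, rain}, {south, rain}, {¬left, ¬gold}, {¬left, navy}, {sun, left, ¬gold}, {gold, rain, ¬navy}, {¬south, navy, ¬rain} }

Suppose sun = False.
Unit clause (gold) forces gold = True.
Unit clause (¬left) forces left = False.
But (left) is also a unit clause — contradiction.
So every satisfying assignment has sun = True.

True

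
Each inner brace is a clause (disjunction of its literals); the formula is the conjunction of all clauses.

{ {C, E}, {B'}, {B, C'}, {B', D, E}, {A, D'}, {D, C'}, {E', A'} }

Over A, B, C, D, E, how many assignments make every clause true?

There are 2^5 = 32 truth assignments over (A, B, C, D, E).
Split on A. With A = 1, the clauses containing A are satisfied and A' drops from the rest; 0 of the 2^4 = 16 assignments to the other variables satisfy what remains.
With A = 0, by the same count on the reduced clause set, 1 assignment works.
(One model: A=F, B=F, C=F, D=F, E=T.)
Total: 0 + 1 = 1.

1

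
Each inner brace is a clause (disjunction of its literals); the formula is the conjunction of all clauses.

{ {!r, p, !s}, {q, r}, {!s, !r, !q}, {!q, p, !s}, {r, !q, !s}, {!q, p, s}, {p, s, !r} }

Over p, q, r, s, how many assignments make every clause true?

4

There are 2^4 = 16 truth assignments over (p, q, r, s).
Check each against the 7 clauses (columns in the order p, q, r, s):
  F F F F  ✗ fails (q || r)
  F F F T  ✗ fails (q || r)
  F F T F  ✗ fails (p || s || !r)
  F F T T  ✗ fails (!r || p || !s)
  F T F F  ✗ fails (!q || p || s)
  F T F T  ✗ fails (!q || p || !s)
  F T T F  ✗ fails (!q || p || s)
  F T T T  ✗ fails (!r || p || !s)
  T F F F  ✗ fails (q || r)
  T F F T  ✗ fails (q || r)
  T F T F  ✓ satisfies all
  T F T T  ✓ satisfies all
  T T F F  ✓ satisfies all
  T T F T  ✗ fails (r || !q || !s)
  T T T F  ✓ satisfies all
  T T T T  ✗ fails (!s || !r || !q)
4 of the 16 rows are models.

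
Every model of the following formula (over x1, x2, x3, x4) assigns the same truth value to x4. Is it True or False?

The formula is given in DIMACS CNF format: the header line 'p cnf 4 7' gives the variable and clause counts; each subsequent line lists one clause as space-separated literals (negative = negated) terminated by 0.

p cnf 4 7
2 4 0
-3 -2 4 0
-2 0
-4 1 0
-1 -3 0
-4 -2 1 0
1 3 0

Suppose x4 = False.
The clause (x2) is unit, so x2 = True.
But (¬x2) is also a unit clause — contradiction.
So every satisfying assignment has x4 = True.

True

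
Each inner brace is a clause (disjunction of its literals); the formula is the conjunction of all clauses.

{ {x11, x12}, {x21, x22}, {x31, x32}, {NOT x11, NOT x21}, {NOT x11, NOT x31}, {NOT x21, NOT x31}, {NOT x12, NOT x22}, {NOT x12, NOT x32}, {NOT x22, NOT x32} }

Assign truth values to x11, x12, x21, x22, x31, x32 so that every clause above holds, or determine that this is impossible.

UNSATISFIABLE

Suppose x11 = true.
From the singleton clause (NOT x21), x21 = false.
From the singleton clause (x22), x22 = true.
From the singleton clause (NOT x31), x31 = false.
From the singleton clause (x32), x32 = true.
But (NOT x32) is also a unit clause — contradiction.
So x11 must be the other value — set x11 = false.
From the singleton clause (x12), x12 = true.
From the singleton clause (NOT x22), x22 = false.
From the singleton clause (x21), x21 = true.
From the singleton clause (NOT x31), x31 = false.
From the singleton clause (x32), x32 = true.
But (NOT x32) is also a unit clause — contradiction.
Either choice for x11 ends in contradiction.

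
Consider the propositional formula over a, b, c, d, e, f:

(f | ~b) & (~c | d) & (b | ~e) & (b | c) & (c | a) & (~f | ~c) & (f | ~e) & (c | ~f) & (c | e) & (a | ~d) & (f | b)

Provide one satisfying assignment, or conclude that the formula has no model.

UNSATISFIABLE

Suppose f = 1.
The clause (~c) is unit, so c = 0.
That conflicts with the unit clause (c).
Undo f and try f = 0.
The clause (~b) is unit, so b = 0.
That conflicts with the unit clause (b).
Both values of f lead to a conflict.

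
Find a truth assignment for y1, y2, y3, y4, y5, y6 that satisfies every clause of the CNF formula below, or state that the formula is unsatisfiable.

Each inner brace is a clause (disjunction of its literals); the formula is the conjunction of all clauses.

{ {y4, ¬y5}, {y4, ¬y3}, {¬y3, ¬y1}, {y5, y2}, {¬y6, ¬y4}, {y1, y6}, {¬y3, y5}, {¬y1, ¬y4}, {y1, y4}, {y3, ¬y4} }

Branch on y4: set y4 = False.
The clause (¬y5) is unit, so y5 = False.
The clause (¬y3) is unit, so y3 = False.
The clause (y2) is unit, so y2 = True.
The clause (y1) is unit, so y1 = True.
Every clause is now satisfied; y6 is unconstrained.

y1: True,  y2: True,  y3: False,  y4: False,  y5: False,  y6: True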